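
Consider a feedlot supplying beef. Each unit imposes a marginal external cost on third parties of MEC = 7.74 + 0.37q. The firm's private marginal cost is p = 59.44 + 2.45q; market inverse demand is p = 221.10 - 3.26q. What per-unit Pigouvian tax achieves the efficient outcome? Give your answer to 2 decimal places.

tax = 17.11 per unit

Social marginal cost = private MC + MEC = 67.18 + 2.82q.
Set SMC = demand: 67.18 + 2.82q = 221.10 - 3.26q → q* = 25.3158.
The Pigouvian tax equals MEC at q*: 7.74 + 0.37×25.3158 = 17.1068.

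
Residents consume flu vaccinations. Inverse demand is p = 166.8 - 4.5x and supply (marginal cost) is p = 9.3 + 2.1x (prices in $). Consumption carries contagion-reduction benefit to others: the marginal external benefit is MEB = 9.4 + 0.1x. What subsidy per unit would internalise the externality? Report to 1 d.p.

Social marginal benefit = demand + MEB = 176.2 - 4.4x.
Set SMB = MC: 176.2 - 4.4x = 9.3 + 2.1x → x* = 25.6769.
The Pigouvian subsidy equals MEB at x*: 9.4 + 0.1×25.6769 = 11.9677.

subsidy = $12.0 per unit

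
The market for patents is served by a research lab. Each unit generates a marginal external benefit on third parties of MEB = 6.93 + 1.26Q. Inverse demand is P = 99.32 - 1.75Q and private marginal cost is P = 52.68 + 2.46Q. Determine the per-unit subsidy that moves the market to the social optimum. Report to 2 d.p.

Social marginal cost = private MC − MEB = 45.75 + 1.20Q.
Set SMC = demand: 45.75 + 1.20Q = 99.32 - 1.75Q → Q* = 18.1593.
The Pigouvian subsidy equals MEB at Q*: 6.93 + 1.26×18.1593 = 29.8107.

subsidy = 29.81 per unit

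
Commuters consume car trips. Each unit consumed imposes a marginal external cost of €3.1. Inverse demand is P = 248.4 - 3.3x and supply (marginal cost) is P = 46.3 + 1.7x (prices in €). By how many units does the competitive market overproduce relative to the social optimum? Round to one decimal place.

Market equilibrium (private): 46.3 + 1.7x = 248.4 - 3.3x → x_m = 40.4200.
Social marginal benefit = demand − MEC = 245.3 - 3.3x.
Set SMB = MC: 245.3 - 3.3x = 46.3 + 1.7x → x* = 39.8000.
Gap = |40.4200 − 39.8000| = 0.6200.

0.6 units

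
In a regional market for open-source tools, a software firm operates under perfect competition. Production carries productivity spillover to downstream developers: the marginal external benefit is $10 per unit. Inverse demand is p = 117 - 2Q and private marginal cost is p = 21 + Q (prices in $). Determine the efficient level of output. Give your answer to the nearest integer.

Q* = 35

Social marginal cost = private MC − MEB = 11 + Q.
Set SMC = demand: 11 + Q = 117 - 2Q → Q* = 35.3333.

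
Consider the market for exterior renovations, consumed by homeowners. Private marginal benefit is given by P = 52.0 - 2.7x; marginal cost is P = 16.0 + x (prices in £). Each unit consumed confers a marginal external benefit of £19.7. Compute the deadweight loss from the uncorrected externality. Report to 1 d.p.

DWL = £52.4

Market equilibrium (private): 16.0 + x = 52.0 - 2.7x → x_m = 9.7297.
Social marginal benefit = demand + MEB = 71.7 - 2.7x.
Set SMB = MC: 71.7 - 2.7x = 16.0 + x → x* = 15.0541.
The loss is the area between SMB and MC from x* to x_m; with linear curves that's a triangle of height MEB(x_m).
DWL = ½ × 5.3244 × 19.7000 = 52.4453.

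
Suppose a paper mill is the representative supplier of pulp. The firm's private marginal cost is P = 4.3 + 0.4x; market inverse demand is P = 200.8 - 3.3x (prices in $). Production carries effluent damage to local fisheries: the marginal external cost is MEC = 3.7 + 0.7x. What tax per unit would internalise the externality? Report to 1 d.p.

Social marginal cost = private MC + MEC = 8.0 + 1.1x.
Set SMC = demand: 8.0 + 1.1x = 200.8 - 3.3x → x* = 43.8182.
The Pigouvian tax equals MEC at x*: 3.7 + 0.7×43.8182 = 34.3727.

tax = $34.4 per unit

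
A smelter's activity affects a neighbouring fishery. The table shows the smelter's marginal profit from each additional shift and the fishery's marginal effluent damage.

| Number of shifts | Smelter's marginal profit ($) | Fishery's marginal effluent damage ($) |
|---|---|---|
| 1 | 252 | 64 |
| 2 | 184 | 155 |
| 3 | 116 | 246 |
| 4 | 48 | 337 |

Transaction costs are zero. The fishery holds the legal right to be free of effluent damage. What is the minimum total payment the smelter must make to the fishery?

$219

Efficient level: marginal profit ≥ marginal effluent damage through level 2, so k* = 2.
With the fishery holding the right, the smelter must at least compensate total damage at k*: 64 + 155 = 219.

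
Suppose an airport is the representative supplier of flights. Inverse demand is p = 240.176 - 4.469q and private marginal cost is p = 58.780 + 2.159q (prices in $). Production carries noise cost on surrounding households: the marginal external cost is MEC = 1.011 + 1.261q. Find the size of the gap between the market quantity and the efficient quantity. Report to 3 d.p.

Market equilibrium (private): 58.780 + 2.159q = 240.176 - 4.469q → q_m = 27.3681.
Social marginal cost = private MC + MEC = 59.791 + 3.420q.
Set SMC = demand: 59.791 + 3.420q = 240.176 - 4.469q → q* = 22.8654.
Gap = |27.3681 − 22.8654| = 4.5027.

4.503 units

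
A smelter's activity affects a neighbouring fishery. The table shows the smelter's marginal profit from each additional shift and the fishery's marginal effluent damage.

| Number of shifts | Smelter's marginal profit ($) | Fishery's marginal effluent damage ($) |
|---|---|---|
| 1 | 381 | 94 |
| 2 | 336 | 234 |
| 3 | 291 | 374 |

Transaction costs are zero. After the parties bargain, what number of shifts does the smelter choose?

Bargaining reaches the level where marginal profit last exceeds marginal effluent damage.
That holds through level 2 (336 ≥ 234) but not at 3 (291 < 374).

2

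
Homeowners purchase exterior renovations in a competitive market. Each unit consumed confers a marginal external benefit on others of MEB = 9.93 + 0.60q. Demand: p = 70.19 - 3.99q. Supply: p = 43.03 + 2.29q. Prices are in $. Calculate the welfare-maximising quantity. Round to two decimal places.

q* = 6.53

Social marginal benefit = demand + MEB = 80.12 - 3.39q.
Set SMB = MC: 80.12 - 3.39q = 43.03 + 2.29q → q* = 6.5299.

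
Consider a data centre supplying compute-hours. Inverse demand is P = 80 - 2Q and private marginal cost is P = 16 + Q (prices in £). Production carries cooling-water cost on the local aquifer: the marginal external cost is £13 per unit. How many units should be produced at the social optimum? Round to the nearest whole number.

Social marginal cost = private MC + MEC = 29 + Q.
Set SMC = demand: 29 + Q = 80 - 2Q → Q* = 17.0000.

Q* = 17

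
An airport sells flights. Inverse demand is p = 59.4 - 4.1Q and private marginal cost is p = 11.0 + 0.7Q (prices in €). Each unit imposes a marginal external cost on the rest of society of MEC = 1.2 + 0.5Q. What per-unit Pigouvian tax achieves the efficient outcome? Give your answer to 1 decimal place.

tax = €5.7 per unit

Social marginal cost = private MC + MEC = 12.2 + 1.2Q.
Set SMC = demand: 12.2 + 1.2Q = 59.4 - 4.1Q → Q* = 8.9057.
The Pigouvian tax equals MEC at Q*: 1.2 + 0.5×8.9057 = 5.6529.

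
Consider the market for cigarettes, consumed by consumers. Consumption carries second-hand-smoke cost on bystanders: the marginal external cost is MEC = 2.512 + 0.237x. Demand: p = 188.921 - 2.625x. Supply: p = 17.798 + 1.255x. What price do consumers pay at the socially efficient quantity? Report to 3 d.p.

Social marginal benefit = demand − MEC = 186.409 - 2.862x.
Set SMB = MC: 186.409 - 2.862x = 17.798 + 1.255x → x* = 40.9548.
Consumer price on the demand curve at x*: 188.921 − 2.625×40.9548 = 81.4147.

P = 81.415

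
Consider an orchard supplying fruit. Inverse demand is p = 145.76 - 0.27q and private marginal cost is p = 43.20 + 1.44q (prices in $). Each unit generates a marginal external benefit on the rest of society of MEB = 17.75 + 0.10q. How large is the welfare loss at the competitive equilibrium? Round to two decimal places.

Market equilibrium (private): 43.20 + 1.44q = 145.76 - 0.27q → q_m = 59.9766.
Social marginal cost = private MC − MEB = 25.45 + 1.34q.
Set SMC = demand: 25.45 + 1.34q = 145.76 - 0.27q → q* = 74.7267.
The loss is the area between SMC and demand from q* to q_m; with linear curves that's a triangle of height MEB(q_m).
DWL = ½ × 14.7501 × 23.7477 = 175.1405.

DWL = $175.14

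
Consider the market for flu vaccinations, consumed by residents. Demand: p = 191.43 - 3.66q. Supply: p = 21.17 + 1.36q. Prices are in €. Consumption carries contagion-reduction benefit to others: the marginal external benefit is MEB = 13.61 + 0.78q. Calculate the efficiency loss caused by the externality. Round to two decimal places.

DWL = €189.29

Market equilibrium (private): 21.17 + 1.36q = 191.43 - 3.66q → q_m = 33.9163.
Social marginal benefit = demand + MEB = 205.04 - 2.88q.
Set SMB = MC: 205.04 - 2.88q = 21.17 + 1.36q → q* = 43.3656.
The loss is the area between SMB and MC from q* to q_m; with linear curves that's a triangle of height MEB(q_m).
DWL = ½ × 9.4493 × 40.0647 = 189.2917.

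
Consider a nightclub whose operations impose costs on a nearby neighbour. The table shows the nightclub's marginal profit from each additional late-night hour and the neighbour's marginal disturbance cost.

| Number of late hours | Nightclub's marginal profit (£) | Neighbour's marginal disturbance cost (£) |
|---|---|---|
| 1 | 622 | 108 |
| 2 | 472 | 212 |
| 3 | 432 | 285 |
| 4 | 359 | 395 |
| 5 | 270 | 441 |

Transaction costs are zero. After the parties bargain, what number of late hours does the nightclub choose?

Bargaining reaches the level where marginal profit last exceeds marginal disturbance cost.
That holds through level 3 (432 ≥ 285) but not at 4 (359 < 395).

3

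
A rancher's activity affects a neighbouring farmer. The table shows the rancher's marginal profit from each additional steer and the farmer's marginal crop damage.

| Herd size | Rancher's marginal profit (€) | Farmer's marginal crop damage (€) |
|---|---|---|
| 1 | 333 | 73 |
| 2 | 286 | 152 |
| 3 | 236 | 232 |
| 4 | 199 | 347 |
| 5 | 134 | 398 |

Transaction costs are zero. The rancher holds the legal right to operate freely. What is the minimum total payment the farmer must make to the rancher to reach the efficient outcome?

€333

Left alone the rancher would choose level 5 (marginal profit stays positive).
Efficient level: k* = 3 (marginal profit ≥ marginal crop damage through 3).
The farmer must at least cover the rancher's forgone profit from cutting 5→3: 199 + 134 = 333.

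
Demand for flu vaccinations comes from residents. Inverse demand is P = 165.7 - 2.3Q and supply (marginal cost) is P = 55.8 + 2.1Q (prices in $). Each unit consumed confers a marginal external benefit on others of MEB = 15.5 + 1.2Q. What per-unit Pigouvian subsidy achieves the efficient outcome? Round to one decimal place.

Social marginal benefit = demand + MEB = 181.2 - 1.1Q.
Set SMB = MC: 181.2 - 1.1Q = 55.8 + 2.1Q → Q* = 39.1875.
The Pigouvian subsidy equals MEB at Q*: 15.5 + 1.2×39.1875 = 62.5250.

subsidy = $62.5 per unit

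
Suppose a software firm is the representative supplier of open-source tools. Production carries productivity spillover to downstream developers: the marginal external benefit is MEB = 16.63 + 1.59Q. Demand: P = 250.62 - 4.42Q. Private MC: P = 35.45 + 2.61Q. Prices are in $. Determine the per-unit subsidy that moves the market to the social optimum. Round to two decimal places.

subsidy = $84.38 per unit

Social marginal cost = private MC − MEB = 18.82 + 1.02Q.
Set SMC = demand: 18.82 + 1.02Q = 250.62 - 4.42Q → Q* = 42.6103.
The Pigouvian subsidy equals MEB at Q*: 16.63 + 1.59×42.6103 = 84.3804.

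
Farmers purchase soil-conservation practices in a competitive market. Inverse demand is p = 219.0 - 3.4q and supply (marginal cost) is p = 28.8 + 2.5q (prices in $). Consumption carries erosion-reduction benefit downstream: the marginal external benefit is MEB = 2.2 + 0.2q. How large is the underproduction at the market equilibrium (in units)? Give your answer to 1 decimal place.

1.5 units

Market equilibrium (private): 28.8 + 2.5q = 219.0 - 3.4q → q_m = 32.2373.
Social marginal benefit = demand + MEB = 221.2 - 3.2q.
Set SMB = MC: 221.2 - 3.2q = 28.8 + 2.5q → q* = 33.7544.
Gap = |32.2373 − 33.7544| = 1.5171.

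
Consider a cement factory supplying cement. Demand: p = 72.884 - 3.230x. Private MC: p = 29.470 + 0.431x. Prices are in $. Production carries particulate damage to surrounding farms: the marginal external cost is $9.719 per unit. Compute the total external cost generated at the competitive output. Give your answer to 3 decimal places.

$115.253

Market equilibrium (private): 29.470 + 0.431x = 72.884 - 3.230x → x_m = 11.8585.
Total external cost = MEC × x_m = 9.719 × 11.8585 = 115.2528.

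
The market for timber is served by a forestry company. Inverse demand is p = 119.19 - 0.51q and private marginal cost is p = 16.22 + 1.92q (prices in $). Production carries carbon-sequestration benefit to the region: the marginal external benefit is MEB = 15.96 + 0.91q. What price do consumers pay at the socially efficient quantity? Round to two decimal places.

Social marginal cost = private MC − MEB = 0.26 + 1.01q.
Set SMC = demand: 0.26 + 1.01q = 119.19 - 0.51q → q* = 78.2434.
Consumer price on the demand curve at q*: 119.19 − 0.51×78.2434 = 79.2859.

P = $79.29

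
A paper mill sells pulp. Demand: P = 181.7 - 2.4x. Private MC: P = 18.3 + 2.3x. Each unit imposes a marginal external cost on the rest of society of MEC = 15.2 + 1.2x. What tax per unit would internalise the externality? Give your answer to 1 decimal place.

tax = 45.3 per unit

Social marginal cost = private MC + MEC = 33.5 + 3.5x.
Set SMC = demand: 33.5 + 3.5x = 181.7 - 2.4x → x* = 25.1186.
The Pigouvian tax equals MEC at x*: 15.2 + 1.2×25.1186 = 45.3423.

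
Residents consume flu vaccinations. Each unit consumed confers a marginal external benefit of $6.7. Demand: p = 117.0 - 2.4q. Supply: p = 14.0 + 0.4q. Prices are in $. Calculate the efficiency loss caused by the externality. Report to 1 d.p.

DWL = $8.0

Market equilibrium (private): 14.0 + 0.4q = 117.0 - 2.4q → q_m = 36.7857.
Social marginal benefit = demand + MEB = 123.7 - 2.4q.
Set SMB = MC: 123.7 - 2.4q = 14.0 + 0.4q → q* = 39.1786.
Between q* and q_m the wedge SMB − MC runs linearly from 0 to MEB(q_m), so the loss is a triangle.
DWL = ½ × 2.3929 × 6.7000 = 8.0162.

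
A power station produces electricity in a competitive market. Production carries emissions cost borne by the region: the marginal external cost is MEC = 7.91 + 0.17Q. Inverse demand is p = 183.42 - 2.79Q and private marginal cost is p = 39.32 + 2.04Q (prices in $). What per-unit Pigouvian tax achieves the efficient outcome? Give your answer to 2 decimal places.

tax = $12.54 per unit

Social marginal cost = private MC + MEC = 47.23 + 2.21Q.
Set SMC = demand: 47.23 + 2.21Q = 183.42 - 2.79Q → Q* = 27.2380.
The Pigouvian tax equals MEC at Q*: 7.91 + 0.17×27.2380 = 12.5405.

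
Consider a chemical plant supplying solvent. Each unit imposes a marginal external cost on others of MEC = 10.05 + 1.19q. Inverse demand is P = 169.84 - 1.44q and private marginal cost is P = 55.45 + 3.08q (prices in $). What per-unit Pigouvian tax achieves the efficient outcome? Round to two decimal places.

Social marginal cost = private MC + MEC = 65.50 + 4.27q.
Set SMC = demand: 65.50 + 4.27q = 169.84 - 1.44q → q* = 18.2732.
The Pigouvian tax equals MEC at q*: 10.05 + 1.19×18.2732 = 31.7951.

tax = $31.80 per unit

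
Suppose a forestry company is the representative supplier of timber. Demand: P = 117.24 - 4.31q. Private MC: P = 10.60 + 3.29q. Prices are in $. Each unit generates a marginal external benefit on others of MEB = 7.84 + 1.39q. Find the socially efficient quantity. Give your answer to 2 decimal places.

Social marginal cost = private MC − MEB = 2.76 + 1.90q.
Set SMC = demand: 2.76 + 1.90q = 117.24 - 4.31q → q* = 18.4348.

q* = 18.43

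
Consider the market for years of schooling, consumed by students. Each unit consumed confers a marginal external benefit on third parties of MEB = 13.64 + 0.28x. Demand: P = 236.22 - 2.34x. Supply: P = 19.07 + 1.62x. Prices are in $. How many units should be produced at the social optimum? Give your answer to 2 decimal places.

x* = 62.71

Social marginal benefit = demand + MEB = 249.86 - 2.06x.
Set SMB = MC: 249.86 - 2.06x = 19.07 + 1.62x → x* = 62.7147.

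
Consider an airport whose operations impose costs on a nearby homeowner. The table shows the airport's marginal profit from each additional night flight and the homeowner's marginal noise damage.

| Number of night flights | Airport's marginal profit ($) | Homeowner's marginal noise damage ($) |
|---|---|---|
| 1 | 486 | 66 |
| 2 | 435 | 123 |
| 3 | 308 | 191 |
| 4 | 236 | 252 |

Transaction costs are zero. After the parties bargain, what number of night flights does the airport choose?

Bargaining reaches the level where marginal profit last exceeds marginal noise damage.
That holds through level 3 (308 ≥ 191) but not at 4 (236 < 252).

3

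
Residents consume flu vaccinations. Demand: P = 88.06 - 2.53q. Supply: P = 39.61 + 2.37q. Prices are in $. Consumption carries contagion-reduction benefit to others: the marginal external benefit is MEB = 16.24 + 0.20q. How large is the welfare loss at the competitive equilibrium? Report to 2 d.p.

Market equilibrium (private): 39.61 + 2.37q = 88.06 - 2.53q → q_m = 9.8878.
Social marginal benefit = demand + MEB = 104.30 - 2.33q.
Set SMB = MC: 104.30 - 2.33q = 39.61 + 2.37q → q* = 13.7638.
Between q* and q_m the wedge SMB − MC runs linearly from 0 to MEB(q_m), so the loss is a triangle.
DWL = ½ × 3.8760 × 18.2176 = 35.3057.

DWL = $35.31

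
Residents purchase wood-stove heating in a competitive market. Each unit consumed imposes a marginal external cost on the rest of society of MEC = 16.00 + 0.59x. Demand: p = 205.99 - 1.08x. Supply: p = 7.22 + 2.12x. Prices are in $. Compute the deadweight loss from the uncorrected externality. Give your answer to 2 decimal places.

Market equilibrium (private): 7.22 + 2.12x = 205.99 - 1.08x → x_m = 62.1156.
Social marginal benefit = demand − MEC = 189.99 - 1.67x.
Set SMB = MC: 189.99 - 1.67x = 7.22 + 2.12x → x* = 48.2243.
Between x* and x_m the wedge MC − SMB runs linearly from 0 to MEC(x_m), so the loss is a triangle.
DWL = ½ × 13.8913 × 52.6482 = 365.6760.

DWL = $365.68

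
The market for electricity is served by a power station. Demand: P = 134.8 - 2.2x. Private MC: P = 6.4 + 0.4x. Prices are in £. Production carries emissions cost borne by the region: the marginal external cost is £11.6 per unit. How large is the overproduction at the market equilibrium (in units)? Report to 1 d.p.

Market equilibrium (private): 6.4 + 0.4x = 134.8 - 2.2x → x_m = 49.3846.
Social marginal cost = private MC + MEC = 18.0 + 0.4x.
Set SMC = demand: 18.0 + 0.4x = 134.8 - 2.2x → x* = 44.9231.
Gap = |49.3846 − 44.9231| = 4.4615.

4.5 units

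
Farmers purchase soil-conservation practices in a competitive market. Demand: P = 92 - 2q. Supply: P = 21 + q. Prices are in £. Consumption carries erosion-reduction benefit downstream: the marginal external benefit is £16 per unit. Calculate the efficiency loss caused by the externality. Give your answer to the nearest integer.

Market equilibrium (private): 21 + q = 92 - 2q → q_m = 23.6667.
Social marginal benefit = demand + MEB = 108 - 2q.
Set SMB = MC: 108 - 2q = 21 + q → q* = 29.0000.
The welfare-loss triangle has base |q_m − q*| and height MEB(q_m) (the vertical gap between SMB and MC is zero at q* and MEB at q_m).
DWL = ½ × 5.3333 × 16.0000 = 42.6664.

DWL = £43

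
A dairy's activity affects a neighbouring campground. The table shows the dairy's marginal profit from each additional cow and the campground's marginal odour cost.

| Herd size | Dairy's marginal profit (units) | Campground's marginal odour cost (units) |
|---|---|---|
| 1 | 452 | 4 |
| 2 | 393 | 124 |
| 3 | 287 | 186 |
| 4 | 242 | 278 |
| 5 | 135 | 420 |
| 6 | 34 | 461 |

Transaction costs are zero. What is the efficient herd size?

Bargaining reaches the level where marginal profit last exceeds marginal odour cost.
That holds through level 3 (287 ≥ 186) but not at 4 (242 < 278).

3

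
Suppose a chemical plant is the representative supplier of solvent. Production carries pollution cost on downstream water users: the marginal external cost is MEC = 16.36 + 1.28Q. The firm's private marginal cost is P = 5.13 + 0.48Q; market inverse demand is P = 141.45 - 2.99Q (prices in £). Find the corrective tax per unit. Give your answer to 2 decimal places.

tax = £48.69 per unit

Social marginal cost = private MC + MEC = 21.49 + 1.76Q.
Set SMC = demand: 21.49 + 1.76Q = 141.45 - 2.99Q → Q* = 25.2547.
The Pigouvian tax equals MEC at Q*: 16.36 + 1.28×25.2547 = 48.6860.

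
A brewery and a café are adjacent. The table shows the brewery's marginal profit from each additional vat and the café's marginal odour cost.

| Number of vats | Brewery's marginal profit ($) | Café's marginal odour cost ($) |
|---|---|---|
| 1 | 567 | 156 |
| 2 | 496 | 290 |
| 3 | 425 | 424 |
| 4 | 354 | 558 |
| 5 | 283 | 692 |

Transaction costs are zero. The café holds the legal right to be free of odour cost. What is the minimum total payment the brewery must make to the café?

$870

Efficient level: marginal profit ≥ marginal odour cost through level 3, so k* = 3.
With the café holding the right, the brewery must at least compensate total damage at k*: 156 + 290 + 424 = 870.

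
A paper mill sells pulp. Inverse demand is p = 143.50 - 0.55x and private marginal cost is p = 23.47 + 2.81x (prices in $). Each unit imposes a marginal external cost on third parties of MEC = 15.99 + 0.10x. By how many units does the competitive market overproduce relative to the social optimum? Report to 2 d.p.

5.65 units

Market equilibrium (private): 23.47 + 2.81x = 143.50 - 0.55x → x_m = 35.7232.
Social marginal cost = private MC + MEC = 39.46 + 2.91x.
Set SMC = demand: 39.46 + 2.91x = 143.50 - 0.55x → x* = 30.0694.
Gap = |35.7232 − 30.0694| = 5.6538.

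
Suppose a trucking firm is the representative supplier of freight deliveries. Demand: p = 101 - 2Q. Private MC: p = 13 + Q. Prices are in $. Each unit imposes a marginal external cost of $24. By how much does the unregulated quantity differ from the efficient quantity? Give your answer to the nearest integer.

8 units

Market equilibrium (private): 13 + Q = 101 - 2Q → Q_m = 29.3333.
Social marginal cost = private MC + MEC = 37 + Q.
Set SMC = demand: 37 + Q = 101 - 2Q → Q* = 21.3333.
Gap = |29.3333 − 21.3333| = 8.0000.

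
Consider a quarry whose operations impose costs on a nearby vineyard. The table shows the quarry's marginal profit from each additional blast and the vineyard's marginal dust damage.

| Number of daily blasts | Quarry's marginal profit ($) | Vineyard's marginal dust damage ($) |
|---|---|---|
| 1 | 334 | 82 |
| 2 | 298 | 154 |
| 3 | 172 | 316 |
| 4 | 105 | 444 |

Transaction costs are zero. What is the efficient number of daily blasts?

2

Bargaining reaches the level where marginal profit last exceeds marginal dust damage.
That holds through level 2 (298 ≥ 154) but not at 3 (172 < 316).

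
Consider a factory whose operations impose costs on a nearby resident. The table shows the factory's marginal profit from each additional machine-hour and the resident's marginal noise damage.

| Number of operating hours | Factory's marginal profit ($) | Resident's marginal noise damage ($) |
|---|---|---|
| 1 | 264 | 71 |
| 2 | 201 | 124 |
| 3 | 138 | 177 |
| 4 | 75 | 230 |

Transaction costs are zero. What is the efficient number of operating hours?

2

Bargaining reaches the level where marginal profit last exceeds marginal noise damage.
That holds through level 2 (201 ≥ 124) but not at 3 (138 < 177).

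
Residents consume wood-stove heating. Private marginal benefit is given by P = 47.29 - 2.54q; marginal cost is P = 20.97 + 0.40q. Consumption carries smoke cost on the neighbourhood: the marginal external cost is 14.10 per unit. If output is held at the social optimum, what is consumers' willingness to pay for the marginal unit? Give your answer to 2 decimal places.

Social marginal benefit = demand − MEC = 33.19 - 2.54q.
Set SMB = MC: 33.19 - 2.54q = 20.97 + 0.40q → q* = 4.1565.
Consumer price on the demand curve at q*: 47.29 − 2.54×4.1565 = 36.7325.

P = 36.73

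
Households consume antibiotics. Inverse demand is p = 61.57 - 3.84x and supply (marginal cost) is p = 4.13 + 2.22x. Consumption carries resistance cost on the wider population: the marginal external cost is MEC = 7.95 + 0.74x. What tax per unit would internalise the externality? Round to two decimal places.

tax = 13.34 per unit

Social marginal benefit = demand − MEC = 53.62 - 4.58x.
Set SMB = MC: 53.62 - 4.58x = 4.13 + 2.22x → x* = 7.2779.
The Pigouvian tax equals MEC at x*: 7.95 + 0.74×7.2779 = 13.3356.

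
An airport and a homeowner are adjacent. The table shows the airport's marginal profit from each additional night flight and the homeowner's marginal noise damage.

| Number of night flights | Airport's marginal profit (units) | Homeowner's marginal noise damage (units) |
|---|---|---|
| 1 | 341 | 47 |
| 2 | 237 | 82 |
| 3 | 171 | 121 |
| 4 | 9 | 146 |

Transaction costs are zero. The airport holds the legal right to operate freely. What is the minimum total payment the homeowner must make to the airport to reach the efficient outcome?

9

Left alone the airport would choose level 4 (marginal profit stays positive).
Efficient level: k* = 3 (marginal profit ≥ marginal noise damage through 3).
The homeowner must at least cover the airport's forgone profit from cutting 4→3: 9 = 9.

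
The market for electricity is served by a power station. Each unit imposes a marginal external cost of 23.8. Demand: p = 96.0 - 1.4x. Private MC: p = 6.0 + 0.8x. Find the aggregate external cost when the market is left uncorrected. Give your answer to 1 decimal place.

Market equilibrium (private): 6.0 + 0.8x = 96.0 - 1.4x → x_m = 40.9091.
Total external cost = MEC × x_m = 23.8 × 40.9091 = 973.6366.

973.6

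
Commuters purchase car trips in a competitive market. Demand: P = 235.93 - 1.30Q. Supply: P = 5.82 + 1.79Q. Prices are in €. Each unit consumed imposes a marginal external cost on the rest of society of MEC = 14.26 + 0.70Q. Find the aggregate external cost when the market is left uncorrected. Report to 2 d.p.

€3002.92

Market equilibrium (private): 5.82 + 1.79Q = 235.93 - 1.30Q → Q_m = 74.4693.
Total external cost = ∫₀^{Q_m} (14.26 + 0.70Q) dQ = 14.26×74.4693 + ½×0.70×74.4693² = 3002.9190.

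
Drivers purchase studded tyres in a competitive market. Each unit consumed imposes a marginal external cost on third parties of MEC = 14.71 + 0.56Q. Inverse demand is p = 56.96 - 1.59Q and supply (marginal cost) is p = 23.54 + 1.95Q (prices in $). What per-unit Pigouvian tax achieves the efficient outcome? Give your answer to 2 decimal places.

Social marginal benefit = demand − MEC = 42.25 - 2.15Q.
Set SMB = MC: 42.25 - 2.15Q = 23.54 + 1.95Q → Q* = 4.5634.
The Pigouvian tax equals MEC at Q*: 14.71 + 0.56×4.5634 = 17.2655.

tax = $17.27 per unit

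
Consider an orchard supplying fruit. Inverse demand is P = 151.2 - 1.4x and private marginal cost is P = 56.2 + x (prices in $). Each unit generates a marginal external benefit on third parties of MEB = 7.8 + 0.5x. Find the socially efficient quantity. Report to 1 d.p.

Social marginal cost = private MC − MEB = 48.4 + 0.5x.
Set SMC = demand: 48.4 + 0.5x = 151.2 - 1.4x → x* = 54.1053.

x* = 54.1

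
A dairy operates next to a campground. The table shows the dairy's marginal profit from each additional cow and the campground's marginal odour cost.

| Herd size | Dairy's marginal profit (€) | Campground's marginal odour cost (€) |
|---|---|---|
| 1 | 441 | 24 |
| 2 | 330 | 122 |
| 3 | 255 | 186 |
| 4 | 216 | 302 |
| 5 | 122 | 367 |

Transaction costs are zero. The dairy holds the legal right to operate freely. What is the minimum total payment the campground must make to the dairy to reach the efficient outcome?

€338

Left alone the dairy would choose level 5 (marginal profit stays positive).
Efficient level: k* = 3 (marginal profit ≥ marginal odour cost through 3).
The campground must at least cover the dairy's forgone profit from cutting 5→3: 216 + 122 = 338.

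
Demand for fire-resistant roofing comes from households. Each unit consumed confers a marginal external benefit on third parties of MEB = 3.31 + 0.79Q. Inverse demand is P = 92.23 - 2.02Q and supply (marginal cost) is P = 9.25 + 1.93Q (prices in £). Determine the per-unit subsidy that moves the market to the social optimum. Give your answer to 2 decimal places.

subsidy = £24.88 per unit

Social marginal benefit = demand + MEB = 95.54 - 1.23Q.
Set SMB = MC: 95.54 - 1.23Q = 9.25 + 1.93Q → Q* = 27.3070.
The Pigouvian subsidy equals MEB at Q*: 3.31 + 0.79×27.3070 = 24.8825.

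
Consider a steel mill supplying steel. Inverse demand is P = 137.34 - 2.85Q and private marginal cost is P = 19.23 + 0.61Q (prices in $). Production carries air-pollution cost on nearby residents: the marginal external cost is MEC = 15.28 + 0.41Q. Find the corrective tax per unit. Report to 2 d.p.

tax = $26.17 per unit

Social marginal cost = private MC + MEC = 34.51 + 1.02Q.
Set SMC = demand: 34.51 + 1.02Q = 137.34 - 2.85Q → Q* = 26.5711.
The Pigouvian tax equals MEC at Q*: 15.28 + 0.41×26.5711 = 26.1742.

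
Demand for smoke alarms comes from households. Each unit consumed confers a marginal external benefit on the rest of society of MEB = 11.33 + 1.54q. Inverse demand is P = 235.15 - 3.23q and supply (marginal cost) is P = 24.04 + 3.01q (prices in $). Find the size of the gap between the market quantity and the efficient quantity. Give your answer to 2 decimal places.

13.50 units

Market equilibrium (private): 24.04 + 3.01q = 235.15 - 3.23q → q_m = 33.8317.
Social marginal benefit = demand + MEB = 246.48 - 1.69q.
Set SMB = MC: 246.48 - 1.69q = 24.04 + 3.01q → q* = 47.3277.
Gap = |33.8317 − 47.3277| = 13.4960.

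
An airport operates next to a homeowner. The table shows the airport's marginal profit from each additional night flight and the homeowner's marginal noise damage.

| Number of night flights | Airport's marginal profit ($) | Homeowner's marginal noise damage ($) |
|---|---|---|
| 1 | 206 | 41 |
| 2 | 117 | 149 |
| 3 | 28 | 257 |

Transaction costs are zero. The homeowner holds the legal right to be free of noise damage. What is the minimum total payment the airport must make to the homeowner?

Efficient level: marginal profit ≥ marginal noise damage through level 1, so k* = 1.
With the homeowner holding the right, the airport must at least compensate total damage at k*: 41 = 41.

$41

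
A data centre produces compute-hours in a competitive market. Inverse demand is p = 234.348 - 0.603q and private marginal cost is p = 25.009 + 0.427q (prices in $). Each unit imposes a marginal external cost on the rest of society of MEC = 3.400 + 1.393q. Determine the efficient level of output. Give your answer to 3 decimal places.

q* = 84.993

Social marginal cost = private MC + MEC = 28.409 + 1.820q.
Set SMC = demand: 28.409 + 1.820q = 234.348 - 0.603q → q* = 84.9934.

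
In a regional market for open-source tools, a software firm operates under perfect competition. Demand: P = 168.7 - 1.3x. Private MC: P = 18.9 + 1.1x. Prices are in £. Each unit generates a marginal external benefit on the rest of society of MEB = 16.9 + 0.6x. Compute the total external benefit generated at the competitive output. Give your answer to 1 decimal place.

£2223.6

Market equilibrium (private): 18.9 + 1.1x = 168.7 - 1.3x → x_m = 62.4167.
Total external benefit = ∫₀^{x_m} (16.9 + 0.6x) dx = 16.9×62.4167 + ½×0.6×62.4167² = 2223.5956.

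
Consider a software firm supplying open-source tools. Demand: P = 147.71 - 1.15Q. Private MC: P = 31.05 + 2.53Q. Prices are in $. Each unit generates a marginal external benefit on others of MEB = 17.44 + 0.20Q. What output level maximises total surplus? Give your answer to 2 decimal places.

Social marginal cost = private MC − MEB = 13.61 + 2.33Q.
Set SMC = demand: 13.61 + 2.33Q = 147.71 - 1.15Q → Q* = 38.5345.

Q* = 38.53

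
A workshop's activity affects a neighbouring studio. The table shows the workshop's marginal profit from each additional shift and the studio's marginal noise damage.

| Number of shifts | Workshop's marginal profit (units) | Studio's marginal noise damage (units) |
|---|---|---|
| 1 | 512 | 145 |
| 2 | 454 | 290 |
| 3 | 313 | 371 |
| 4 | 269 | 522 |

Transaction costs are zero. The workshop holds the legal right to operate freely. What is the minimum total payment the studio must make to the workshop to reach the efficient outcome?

Left alone the workshop would choose level 4 (marginal profit stays positive).
Efficient level: k* = 2 (marginal profit ≥ marginal noise damage through 2).
The studio must at least cover the workshop's forgone profit from cutting 4→2: 313 + 269 = 582.

582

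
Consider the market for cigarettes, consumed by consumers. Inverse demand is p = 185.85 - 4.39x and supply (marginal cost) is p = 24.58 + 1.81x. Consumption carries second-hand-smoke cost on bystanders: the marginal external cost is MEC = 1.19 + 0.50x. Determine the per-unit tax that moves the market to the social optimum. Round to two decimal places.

tax = 13.14 per unit

Social marginal benefit = demand − MEC = 184.66 - 4.89x.
Set SMB = MC: 184.66 - 4.89x = 24.58 + 1.81x → x* = 23.8925.
The Pigouvian tax equals MEC at x*: 1.19 + 0.50×23.8925 = 13.1363.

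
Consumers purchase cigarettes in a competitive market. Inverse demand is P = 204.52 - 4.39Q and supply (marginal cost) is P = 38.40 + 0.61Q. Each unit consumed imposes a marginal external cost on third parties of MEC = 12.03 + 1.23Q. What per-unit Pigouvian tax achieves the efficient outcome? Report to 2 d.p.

Social marginal benefit = demand − MEC = 192.49 - 5.62Q.
Set SMB = MC: 192.49 - 5.62Q = 38.40 + 0.61Q → Q* = 24.7335.
The Pigouvian tax equals MEC at Q*: 12.03 + 1.23×24.7335 = 42.4522.

tax = 42.45 per unit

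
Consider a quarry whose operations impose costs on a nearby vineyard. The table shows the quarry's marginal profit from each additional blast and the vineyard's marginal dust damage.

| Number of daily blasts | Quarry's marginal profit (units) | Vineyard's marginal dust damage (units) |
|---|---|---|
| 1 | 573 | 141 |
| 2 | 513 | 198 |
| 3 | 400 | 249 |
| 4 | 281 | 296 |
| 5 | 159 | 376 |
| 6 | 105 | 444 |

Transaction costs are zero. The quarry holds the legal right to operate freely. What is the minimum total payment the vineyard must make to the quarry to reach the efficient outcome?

545

Left alone the quarry would choose level 6 (marginal profit stays positive).
Efficient level: k* = 3 (marginal profit ≥ marginal dust damage through 3).
The vineyard must at least cover the quarry's forgone profit from cutting 6→3: 281 + 159 + 105 = 545.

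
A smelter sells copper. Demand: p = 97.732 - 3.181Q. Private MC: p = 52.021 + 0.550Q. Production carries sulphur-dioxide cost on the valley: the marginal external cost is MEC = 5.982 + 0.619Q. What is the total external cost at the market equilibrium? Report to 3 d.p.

Market equilibrium (private): 52.021 + 0.550Q = 97.732 - 3.181Q → Q_m = 12.2517.
Total external cost = ∫₀^{Q_m} (5.982 + 0.619Q) dQ = 5.982×12.2517 + ½×0.619×12.2517² = 119.7469.

119.747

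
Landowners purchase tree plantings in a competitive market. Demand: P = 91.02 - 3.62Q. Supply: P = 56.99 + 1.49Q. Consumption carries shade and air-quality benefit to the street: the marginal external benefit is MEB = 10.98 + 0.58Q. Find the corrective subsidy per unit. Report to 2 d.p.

Social marginal benefit = demand + MEB = 102.00 - 3.04Q.
Set SMB = MC: 102.00 - 3.04Q = 56.99 + 1.49Q → Q* = 9.9360.
The Pigouvian subsidy equals MEB at Q*: 10.98 + 0.58×9.9360 = 16.7429.

subsidy = 16.74 per unit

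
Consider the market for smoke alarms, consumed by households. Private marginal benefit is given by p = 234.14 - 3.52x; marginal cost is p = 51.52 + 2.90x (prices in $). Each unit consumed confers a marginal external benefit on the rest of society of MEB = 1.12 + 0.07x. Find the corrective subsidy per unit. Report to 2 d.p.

subsidy = $3.15 per unit

Social marginal benefit = demand + MEB = 235.26 - 3.45x.
Set SMB = MC: 235.26 - 3.45x = 51.52 + 2.90x → x* = 28.9354.
The Pigouvian subsidy equals MEB at x*: 1.12 + 0.07×28.9354 = 3.1455.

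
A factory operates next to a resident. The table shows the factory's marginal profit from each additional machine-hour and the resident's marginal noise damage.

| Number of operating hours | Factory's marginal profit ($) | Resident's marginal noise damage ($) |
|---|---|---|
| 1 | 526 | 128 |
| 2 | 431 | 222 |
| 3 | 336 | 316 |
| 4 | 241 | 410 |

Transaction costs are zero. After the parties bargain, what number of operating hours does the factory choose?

3

Bargaining reaches the level where marginal profit last exceeds marginal noise damage.
That holds through level 3 (336 ≥ 316) but not at 4 (241 < 410).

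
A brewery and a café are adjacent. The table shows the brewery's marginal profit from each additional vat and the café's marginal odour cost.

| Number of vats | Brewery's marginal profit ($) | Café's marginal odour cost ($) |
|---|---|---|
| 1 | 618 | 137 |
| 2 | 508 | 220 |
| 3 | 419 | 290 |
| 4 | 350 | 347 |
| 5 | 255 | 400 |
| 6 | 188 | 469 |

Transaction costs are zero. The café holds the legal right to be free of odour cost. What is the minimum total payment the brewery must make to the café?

Efficient level: marginal profit ≥ marginal odour cost through level 4, so k* = 4.
With the café holding the right, the brewery must at least compensate total damage at k*: 137 + 220 + 290 + 347 = 994.

$994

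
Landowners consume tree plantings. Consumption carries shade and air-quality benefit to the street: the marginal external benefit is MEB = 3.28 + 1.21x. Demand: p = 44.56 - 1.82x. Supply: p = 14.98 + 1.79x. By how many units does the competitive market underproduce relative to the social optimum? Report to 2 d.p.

Market equilibrium (private): 14.98 + 1.79x = 44.56 - 1.82x → x_m = 8.1939.
Social marginal benefit = demand + MEB = 47.84 - 0.61x.
Set SMB = MC: 47.84 - 0.61x = 14.98 + 1.79x → x* = 13.6917.
Gap = |8.1939 − 13.6917| = 5.4978.

5.50 units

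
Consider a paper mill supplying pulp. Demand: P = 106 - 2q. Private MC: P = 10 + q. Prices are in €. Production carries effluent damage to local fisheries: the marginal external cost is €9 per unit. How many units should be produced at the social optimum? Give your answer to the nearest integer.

q* = 29

Social marginal cost = private MC + MEC = 19 + q.
Set SMC = demand: 19 + q = 106 - 2q → q* = 29.0000.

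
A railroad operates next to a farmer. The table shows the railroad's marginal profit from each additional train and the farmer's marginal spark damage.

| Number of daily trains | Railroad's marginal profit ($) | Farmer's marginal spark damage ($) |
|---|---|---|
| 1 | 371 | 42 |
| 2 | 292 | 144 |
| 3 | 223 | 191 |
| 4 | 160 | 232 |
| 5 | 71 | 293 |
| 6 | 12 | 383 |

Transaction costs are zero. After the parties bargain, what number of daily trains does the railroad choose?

3

Bargaining reaches the level where marginal profit last exceeds marginal spark damage.
That holds through level 3 (223 ≥ 191) but not at 4 (160 < 232).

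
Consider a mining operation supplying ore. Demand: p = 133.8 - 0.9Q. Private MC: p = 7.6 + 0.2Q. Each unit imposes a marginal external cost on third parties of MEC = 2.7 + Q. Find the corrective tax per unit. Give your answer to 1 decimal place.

Social marginal cost = private MC + MEC = 10.3 + 1.2Q.
Set SMC = demand: 10.3 + 1.2Q = 133.8 - 0.9Q → Q* = 58.8095.
The Pigouvian tax equals MEC at Q*: 2.7 + 1.0×58.8095 = 61.5095.

tax = 61.5 per unit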